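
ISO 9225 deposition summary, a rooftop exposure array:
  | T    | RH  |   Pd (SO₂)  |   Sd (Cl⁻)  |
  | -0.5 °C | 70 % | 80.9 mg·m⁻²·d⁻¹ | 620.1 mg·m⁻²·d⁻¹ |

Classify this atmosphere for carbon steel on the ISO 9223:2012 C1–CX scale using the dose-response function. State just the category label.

C4

carbon steel: T≤10 °C ⇒ hinge +0.150·(-0.5−10) = -1.5750
  sulphur-dioxide contribution → 14.59 μm/a
  chloride contribution → 54.26 μm/a
  ⇒ r_corr(carbon steel) = 68.85 μm/a
Category bounds: 50…80 μm/a bracket r_corr ⇒ C4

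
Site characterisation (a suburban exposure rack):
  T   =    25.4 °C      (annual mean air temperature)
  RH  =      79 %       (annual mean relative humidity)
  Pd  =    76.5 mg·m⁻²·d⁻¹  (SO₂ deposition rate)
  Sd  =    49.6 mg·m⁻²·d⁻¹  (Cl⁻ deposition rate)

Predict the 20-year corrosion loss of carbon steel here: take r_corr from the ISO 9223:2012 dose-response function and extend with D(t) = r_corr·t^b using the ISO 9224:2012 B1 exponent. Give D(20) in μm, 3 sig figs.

carbon steel: temperature factor f = -0.054·(15.4) = -0.8316
  sulphur-dioxide contribution → 35.69 μm/a
  chloride contribution → 42.98 μm/a
  total first-year rate 78.66 μm/a
Power-law: D(20) = r_corr · 20^0.523
  D(20) = 78.66 × 20^0.523 = 78.66 × 4.791 = 376.9 μm

D(20) = 377 μm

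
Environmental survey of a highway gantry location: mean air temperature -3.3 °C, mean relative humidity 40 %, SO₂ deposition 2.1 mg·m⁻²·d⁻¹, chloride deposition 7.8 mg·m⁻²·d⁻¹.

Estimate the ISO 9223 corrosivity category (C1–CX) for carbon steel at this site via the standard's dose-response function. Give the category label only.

carbon steel: temperature factor f = +0.150·(-13.3) = -1.9950
  sulphur-dioxide contribution → 0.788 μm/a
  chloride contribution → 1.196 μm/a
  total first-year rate 1.984 μm/a
ISO 9223 Table 2 (carbon steel): 1.3 < 1.98 ≤ 25 μm/a ⇒ C2

C2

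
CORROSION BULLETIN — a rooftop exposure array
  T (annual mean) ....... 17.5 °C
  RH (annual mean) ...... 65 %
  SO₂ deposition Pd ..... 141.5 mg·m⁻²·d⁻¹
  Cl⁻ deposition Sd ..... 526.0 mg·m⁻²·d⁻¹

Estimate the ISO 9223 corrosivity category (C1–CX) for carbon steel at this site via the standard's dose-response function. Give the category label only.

carbon steel: temperature factor f = -0.054·(7.5) = -0.4050
  SO₂ term: 1.77·141.5^0.52·exp(0.02·65-0.4050) = 56.89
  Cl⁻ term: 0.102·526.0^0.62·exp(0.033·65+0.04·17.5) = 85.35
  r_corr = 56.89 + 85.35 = 142.2 μm/a
ISO 9223 Table 2 (carbon steel): 80 < 142 ≤ 200 μm/a ⇒ C5

C5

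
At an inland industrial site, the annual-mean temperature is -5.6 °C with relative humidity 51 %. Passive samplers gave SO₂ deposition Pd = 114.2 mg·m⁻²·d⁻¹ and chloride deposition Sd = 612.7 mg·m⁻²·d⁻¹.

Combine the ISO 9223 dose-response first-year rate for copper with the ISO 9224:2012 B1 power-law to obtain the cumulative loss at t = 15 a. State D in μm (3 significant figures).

copper: temperature factor f = +0.126·(-15.6) = -1.9656
  sulphur-dioxide contribution → 0.05157 μm/a
  chloride contribution → 0.2764 μm/a
  total first-year rate 0.3279 μm/a
ISO 9224: D(t) = r_corr · t^b with b = 0.667 (copper, B1)
  D(15) = 0.3279 × 15^0.667 = 0.3279 × 6.088 = 1.996 μm

D(15) = 2.00 μm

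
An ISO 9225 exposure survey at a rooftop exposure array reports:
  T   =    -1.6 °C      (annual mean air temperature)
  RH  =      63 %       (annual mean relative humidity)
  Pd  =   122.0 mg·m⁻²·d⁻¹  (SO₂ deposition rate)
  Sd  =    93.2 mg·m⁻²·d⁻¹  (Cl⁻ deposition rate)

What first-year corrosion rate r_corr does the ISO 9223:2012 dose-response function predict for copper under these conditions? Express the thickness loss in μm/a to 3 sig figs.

r_corr = 0.488 μm/a

copper: temperature factor f = +0.126·(-11.6) = -1.4616
  sulphur-dioxide contribution → 0.1763 μm/a
  chloride contribution → 0.3115 μm/a
  total first-year rate 0.4878 μm/a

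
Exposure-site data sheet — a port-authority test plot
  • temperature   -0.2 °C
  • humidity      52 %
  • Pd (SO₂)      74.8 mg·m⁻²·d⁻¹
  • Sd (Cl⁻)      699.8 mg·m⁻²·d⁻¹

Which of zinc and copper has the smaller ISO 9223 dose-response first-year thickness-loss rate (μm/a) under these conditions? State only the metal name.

copper

zinc: temperature factor f = +0.038·(-10.2) = -0.3876
  Pd branch = 0.0129·Pd^0.44·e^(0.046·RH+f) = 0.6392 μm/a
  Cl⁻ term: 0.0175·699.8^0.57·exp(0.008·52+0.085·-0.2) = 1.091
  r_corr = 0.6392 + 1.091 = 1.73 μm/a
copper: f(T) = +0.126·(T−10) [T≤10 °C] = -1.2852
  Pd branch = 0.0053·Pd^0.26·e^(0.059·RH+f) = 0.09677 μm/a
  Sd branch = 0.01025·Sd^0.27·e^(0.036·RH+0.049·T) = 0.3869 μm/a
  r_corr = 0.09677 + 0.3869 = 0.4837 μm/a
Ordering by μm/a: zinc (1.73) > copper (0.484)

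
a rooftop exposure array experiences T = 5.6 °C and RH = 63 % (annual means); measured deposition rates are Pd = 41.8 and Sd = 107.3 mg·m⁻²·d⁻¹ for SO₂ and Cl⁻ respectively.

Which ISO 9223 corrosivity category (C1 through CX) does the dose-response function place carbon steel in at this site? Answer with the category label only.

carbon steel: T≤10 °C ⇒ hinge +0.150·(5.6−10) = -0.6600
  SO₂ term: 1.77·41.8^0.52·exp(0.02·63-0.6600) = 22.47
  Cl⁻ term: 0.102·107.3^0.62·exp(0.033·63+0.04·5.6) = 18.52
  sum: 22.47 + 18.52 → r_corr = 40.99 μm/a
41 μm/a falls in (25, 50] for carbon steel → category C3

C3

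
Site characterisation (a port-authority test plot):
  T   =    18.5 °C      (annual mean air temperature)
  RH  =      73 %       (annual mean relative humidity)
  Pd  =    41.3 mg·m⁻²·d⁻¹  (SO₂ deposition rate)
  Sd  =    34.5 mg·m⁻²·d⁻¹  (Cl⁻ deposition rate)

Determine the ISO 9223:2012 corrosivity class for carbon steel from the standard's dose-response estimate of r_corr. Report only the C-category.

carbon steel: temperature factor f = -0.054·(8.5) = -0.4590
  sulphur-dioxide contribution → 33.34 μm/a
  chloride contribution → 21.36 μm/a
  ⇒ r_corr(carbon steel) = 54.7 μm/a
54.7 μm/a falls in (50, 80] for carbon steel → category C4

C4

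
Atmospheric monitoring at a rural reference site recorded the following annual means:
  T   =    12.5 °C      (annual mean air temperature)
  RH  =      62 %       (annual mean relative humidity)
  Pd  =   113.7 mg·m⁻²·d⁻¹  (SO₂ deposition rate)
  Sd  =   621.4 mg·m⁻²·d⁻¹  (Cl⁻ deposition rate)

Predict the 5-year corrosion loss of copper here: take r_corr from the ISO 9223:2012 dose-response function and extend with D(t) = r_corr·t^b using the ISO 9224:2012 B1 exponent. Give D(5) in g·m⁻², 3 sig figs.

copper: temperature factor f = -0.080·(2.5) = -0.2000
  Pd branch = 0.0053·Pd^0.26·e^(0.059·RH+f) = 0.5762 μm/a
  Sd branch = 0.01025·Sd^0.27·e^(0.036·RH+0.049·T) = 1.001 μm/a
  r_corr = 0.5762 + 1.001 = 1.577 μm/a
Power-law: D(5) = r_corr · 5^0.667
  D(5) = 1.577 × 5^0.667 = 1.577 × 2.926 = 4.613 μm
  Mass loss = 4.613 μm × 8.96 g/cm³ = 41.33 g·m⁻²

D(5) = 41.3 g·m⁻²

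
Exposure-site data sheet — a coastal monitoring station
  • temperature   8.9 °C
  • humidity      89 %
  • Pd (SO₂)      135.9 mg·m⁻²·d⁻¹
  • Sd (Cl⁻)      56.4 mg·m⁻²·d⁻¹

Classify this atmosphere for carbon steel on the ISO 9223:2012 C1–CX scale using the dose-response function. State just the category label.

C5

carbon steel: T≤10 °C ⇒ hinge +0.150·(8.9−10) = -0.1650
  Pd branch = 1.77·Pd^0.52·e^(0.02·RH+f) = 114.5 μm/a
  Sd branch = 0.102·Sd^0.62·e^(0.033·RH+0.04·T) = 33.46 μm/a
  sum: 114.5 + 33.46 → r_corr = 147.9 μm/a
148 μm/a falls in (80, 200] for carbon steel → category C5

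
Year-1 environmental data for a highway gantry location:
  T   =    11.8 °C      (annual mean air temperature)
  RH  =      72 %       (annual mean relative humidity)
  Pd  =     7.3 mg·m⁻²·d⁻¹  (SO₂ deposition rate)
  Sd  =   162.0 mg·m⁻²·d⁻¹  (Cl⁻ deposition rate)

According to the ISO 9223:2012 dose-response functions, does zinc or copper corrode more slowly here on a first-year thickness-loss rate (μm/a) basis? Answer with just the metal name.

zinc: temperature factor f = -0.071·(1.8) = -0.1278
  sulphur-dioxide contribution → 0.747 μm/a
  chloride contribution → 1.542 μm/a
  total first-year rate 2.289 μm/a
copper: f(T) = -0.080·(T−10) [T>10 °C] = -0.1440
  sulphur-dioxide contribution → 0.5384 μm/a
  chloride contribution → 0.964 μm/a
  total first-year rate 1.502 μm/a
Ordering by μm/a: zinc (2.29) > copper (1.5)

copper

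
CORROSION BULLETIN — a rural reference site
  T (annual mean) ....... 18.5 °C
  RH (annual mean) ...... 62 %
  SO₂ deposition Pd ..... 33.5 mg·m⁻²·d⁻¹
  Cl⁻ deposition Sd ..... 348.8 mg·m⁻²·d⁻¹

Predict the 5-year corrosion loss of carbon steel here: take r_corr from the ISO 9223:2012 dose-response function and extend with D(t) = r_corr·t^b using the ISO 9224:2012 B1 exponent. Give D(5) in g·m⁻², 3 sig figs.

carbon steel: T>10 °C ⇒ hinge -0.054·(18.5−10) = -0.4590
  sulphur-dioxide contribution → 24 μm/a
  chloride contribution → 62.37 μm/a
  ⇒ r_corr(carbon steel) = 86.36 μm/a
Long-term exponent b (ISO 9224 Table 2, B1) = 0.523
  D(5) = 86.36 × 5^0.523 = 86.36 × 2.32 = 200.4 μm
  Mass loss = 200.4 μm × 7.85 g/cm³ = 1573 g·m⁻²

D(5) = 1.57e+03 g·m⁻²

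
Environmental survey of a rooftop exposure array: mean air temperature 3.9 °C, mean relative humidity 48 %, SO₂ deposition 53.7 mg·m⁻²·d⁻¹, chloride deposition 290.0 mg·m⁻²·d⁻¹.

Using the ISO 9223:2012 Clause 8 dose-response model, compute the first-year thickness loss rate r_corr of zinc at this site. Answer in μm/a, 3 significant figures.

zinc: f(T) = +0.038·(T−10) [T≤10 °C] = -0.2318
  Pd branch = 0.0129·Pd^0.44·e^(0.046·RH+f) = 0.5371 μm/a
  Cl⁻ term: 0.0175·290.0^0.57·exp(0.008·48+0.085·3.9) = 0.9064
  r_corr = 0.5371 + 0.9064 = 1.444 μm/a

r_corr = 1.44 μm/a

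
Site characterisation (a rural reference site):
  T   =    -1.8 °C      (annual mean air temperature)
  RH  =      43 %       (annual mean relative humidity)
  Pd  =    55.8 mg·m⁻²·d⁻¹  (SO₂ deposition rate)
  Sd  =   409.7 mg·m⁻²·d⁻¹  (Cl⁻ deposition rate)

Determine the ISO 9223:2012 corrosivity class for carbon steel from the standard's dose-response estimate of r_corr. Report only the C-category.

carbon steel: T≤10 °C ⇒ hinge +0.150·(-1.8−10) = -1.7700
  sulphur-dioxide contribution → 5.768 μm/a
  chloride contribution → 16.34 μm/a
  total first-year rate 22.11 μm/a
ISO 9223 Table 2 (carbon steel): 1.3 < 22.1 ≤ 25 μm/a ⇒ C2

C2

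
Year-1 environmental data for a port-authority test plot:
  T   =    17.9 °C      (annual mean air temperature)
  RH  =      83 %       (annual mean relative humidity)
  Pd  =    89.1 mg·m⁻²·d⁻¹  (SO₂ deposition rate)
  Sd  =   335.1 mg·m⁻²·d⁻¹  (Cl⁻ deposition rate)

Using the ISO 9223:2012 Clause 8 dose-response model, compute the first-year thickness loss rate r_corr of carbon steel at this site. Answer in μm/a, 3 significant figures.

r_corr = 182 μm/a

carbon steel: T>10 °C ⇒ hinge -0.054·(17.9−10) = -0.4266
  SO₂ term: 1.77·89.1^0.52·exp(0.02·83-0.4266) = 62.74
  Cl⁻ term: 0.102·335.1^0.62·exp(0.033·83+0.04·17.9) = 118.8
  r_corr = 62.74 + 118.8 = 181.5 μm/a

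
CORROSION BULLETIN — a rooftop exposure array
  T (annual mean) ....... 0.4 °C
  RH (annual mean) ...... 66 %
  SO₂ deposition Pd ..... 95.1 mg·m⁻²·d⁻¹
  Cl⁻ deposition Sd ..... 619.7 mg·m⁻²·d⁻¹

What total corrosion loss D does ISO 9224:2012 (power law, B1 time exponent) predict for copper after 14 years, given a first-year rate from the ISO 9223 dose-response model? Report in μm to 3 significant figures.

D(14) = 5.19 μm

copper: f(T) = +0.126·(T−10) [T≤10 °C] = -1.2096
  Pd branch = 0.0053·Pd^0.26·e^(0.059·RH+f) = 0.2538 μm/a
  Sd branch = 0.01025·Sd^0.27·e^(0.036·RH+0.049·T) = 0.6383 μm/a
  sum: 0.2538 + 0.6383 → r_corr = 0.892 μm/a
Long-term exponent b (ISO 9224 Table 2, B1) = 0.667
  D(14) = 0.892 × 14^0.667 = 0.892 × 5.814 = 5.186 μm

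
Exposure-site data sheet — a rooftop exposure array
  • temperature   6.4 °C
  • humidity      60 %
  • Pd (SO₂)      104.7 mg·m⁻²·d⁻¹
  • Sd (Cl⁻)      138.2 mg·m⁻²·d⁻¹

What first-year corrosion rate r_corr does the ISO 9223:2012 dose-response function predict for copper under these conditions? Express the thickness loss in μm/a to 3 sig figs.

r_corr = 0.849 μm/a

copper: f(T) = +0.126·(T−10) [T≤10 °C] = -0.4536
  Pd branch = 0.0053·Pd^0.26·e^(0.059·RH+f) = 0.3889 μm/a
  Sd branch = 0.01025·Sd^0.27·e^(0.036·RH+0.049·T) = 0.4602 μm/a
  sum: 0.3889 + 0.4602 → r_corr = 0.8491 μm/a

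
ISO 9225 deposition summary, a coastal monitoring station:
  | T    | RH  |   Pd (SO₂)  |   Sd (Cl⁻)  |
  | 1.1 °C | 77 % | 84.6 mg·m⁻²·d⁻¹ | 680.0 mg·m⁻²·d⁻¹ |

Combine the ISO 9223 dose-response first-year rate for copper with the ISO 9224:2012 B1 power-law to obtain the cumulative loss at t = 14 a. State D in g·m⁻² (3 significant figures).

D(14) = 79.2 g·m⁻²

copper: f(T) = +0.126·(T−10) [T≤10 °C] = -1.1214
  Pd branch = 0.0053·Pd^0.26·e^(0.059·RH+f) = 0.5145 μm/a
  Sd branch = 0.01025·Sd^0.27·e^(0.036·RH+0.049·T) = 1.006 μm/a
  sum: 0.5145 + 1.006 → r_corr = 1.521 μm/a
ISO 9224: D(t) = r_corr · t^b with b = 0.667 (copper, B1)
  D(14) = 1.521 × 14^0.667 = 1.521 × 5.814 = 8.842 μm
  Mass loss = 8.842 μm × 8.96 g/cm³ = 79.23 g·m⁻²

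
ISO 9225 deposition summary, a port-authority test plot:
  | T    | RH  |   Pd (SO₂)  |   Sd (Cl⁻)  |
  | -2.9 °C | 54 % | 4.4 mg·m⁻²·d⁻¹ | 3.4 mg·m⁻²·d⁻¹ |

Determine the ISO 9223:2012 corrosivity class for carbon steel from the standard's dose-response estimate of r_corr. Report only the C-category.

C2

carbon steel: temperature factor f = +0.150·(-12.9) = -1.9350
  Pd branch = 1.77·Pd^0.52·e^(0.02·RH+f) = 1.626 μm/a
  Cl⁻ term: 0.102·3.4^0.62·exp(0.033·54+0.04·-2.9) = 1.153
  r_corr = 1.626 + 1.153 = 2.779 μm/a
2.78 μm/a falls in (1.3, 25] for carbon steel → category C2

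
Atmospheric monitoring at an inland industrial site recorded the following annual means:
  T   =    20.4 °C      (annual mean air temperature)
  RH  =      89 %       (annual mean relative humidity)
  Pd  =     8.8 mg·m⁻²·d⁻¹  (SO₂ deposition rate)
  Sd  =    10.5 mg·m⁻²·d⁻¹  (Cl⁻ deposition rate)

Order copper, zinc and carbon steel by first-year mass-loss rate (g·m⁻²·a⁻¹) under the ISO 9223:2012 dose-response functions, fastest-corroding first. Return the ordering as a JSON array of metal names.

["carbon steel", "copper", "zinc"]

copper: f(T) = -0.080·(T−10) [T>10 °C] = -0.8320
  SO₂ term: 0.0053·8.8^0.26·exp(0.059·89-0.8320) = 0.7744
  Sd branch = 0.01025·Sd^0.27·e^(0.036·RH+0.049·T) = 1.294 μm/a
  r_corr = 0.7744 + 1.294 = 2.069 μm/a
  mass loss = 2.069 μm/a × 8.96 g/cm³ = 18.54 g·m⁻²·a⁻¹
zinc: T>10 °C ⇒ hinge -0.071·(20.4−10) = -0.7384
  SO₂ term: 0.0129·8.8^0.44·exp(0.046·89-0.7384) = 0.9627
  Sd branch = 0.0175·Sd^0.57·e^(0.008·RH+0.085·T) = 0.7716 μm/a
  r_corr = 0.9627 + 0.7716 = 1.734 μm/a
  mass loss = 1.734 μm/a × 7.14 g/cm³ = 12.38 g·m⁻²·a⁻¹
carbon steel: T>10 °C ⇒ hinge -0.054·(20.4−10) = -0.5616
  Pd branch = 1.77·Pd^0.52·e^(0.02·RH+f) = 18.55 μm/a
  Cl⁻ term: 0.102·10.5^0.62·exp(0.033·89+0.04·20.4) = 18.69
  sum: 18.55 + 18.69 → r_corr = 37.24 μm/a
  mass loss = 37.24 μm/a × 7.85 g/cm³ = 292.3 g·m⁻²·a⁻¹
Ordering by g·m⁻²·a⁻¹: carbon steel (292) > copper (18.5) > zinc (12.4)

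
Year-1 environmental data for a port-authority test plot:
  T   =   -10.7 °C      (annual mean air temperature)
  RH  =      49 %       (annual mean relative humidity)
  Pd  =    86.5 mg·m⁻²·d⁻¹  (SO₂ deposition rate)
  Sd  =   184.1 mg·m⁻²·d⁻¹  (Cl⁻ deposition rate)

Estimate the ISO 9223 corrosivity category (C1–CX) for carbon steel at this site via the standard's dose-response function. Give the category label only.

carbon steel: T≤10 °C ⇒ hinge +0.150·(-10.7−10) = -3.1050
  sulphur-dioxide contribution → 2.15 μm/a
  chloride contribution → 8.498 μm/a
  ⇒ r_corr(carbon steel) = 10.65 μm/a
Category bounds: 1.3…25 μm/a bracket r_corr ⇒ C2

C2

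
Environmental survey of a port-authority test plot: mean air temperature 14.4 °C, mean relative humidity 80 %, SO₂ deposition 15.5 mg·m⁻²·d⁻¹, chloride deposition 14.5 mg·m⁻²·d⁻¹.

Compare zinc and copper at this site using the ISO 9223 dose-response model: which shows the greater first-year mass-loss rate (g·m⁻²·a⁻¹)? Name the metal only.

copper

zinc: f(T) = -0.071·(T−10) [T>10 °C] = -0.3124
  SO₂ term: 0.0129·15.5^0.44·exp(0.046·80-0.3124) = 1.25
  Cl⁻ term: 0.0175·14.5^0.57·exp(0.008·80+0.085·14.4) = 0.5183
  r_corr = 1.25 + 0.5183 = 1.768 μm/a
  mass loss = 1.768 μm/a × 7.14 g/cm³ = 12.62 g·m⁻²·a⁻¹
copper: temperature factor f = -0.080·(4.4) = -0.3520
  SO₂ term: 0.0053·15.5^0.26·exp(0.059·80-0.3520) = 0.8526
  Cl⁻ term: 0.01025·14.5^0.27·exp(0.036·80+0.049·14.4) = 0.7612
  sum: 0.8526 + 0.7612 → r_corr = 1.614 μm/a
  mass loss = 1.614 μm/a × 8.96 g/cm³ = 14.46 g·m⁻²·a⁻¹
Ordering by g·m⁻²·a⁻¹: copper (14.5) > zinc (12.6)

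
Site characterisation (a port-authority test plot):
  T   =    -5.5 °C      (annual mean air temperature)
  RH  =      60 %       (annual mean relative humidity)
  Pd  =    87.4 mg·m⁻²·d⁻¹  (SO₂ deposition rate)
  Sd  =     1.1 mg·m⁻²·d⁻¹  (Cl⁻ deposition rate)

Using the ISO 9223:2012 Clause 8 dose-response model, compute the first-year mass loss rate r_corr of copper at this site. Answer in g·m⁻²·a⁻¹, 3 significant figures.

r_corr = 1.37 g·m⁻²·a⁻¹

copper: temperature factor f = +0.126·(-15.5) = -1.9530
  SO₂ term: 0.0053·87.4^0.26·exp(0.059·60-1.9530) = 0.08285
  Sd branch = 0.01025·Sd^0.27·e^(0.036·RH+0.049·T) = 0.06965 μm/a
  r_corr = 0.08285 + 0.06965 = 0.1525 μm/a
Convert to mass loss: 0.1525 μm/a × 8.96 g/cm³ = 1.366 g·m⁻²·a⁻¹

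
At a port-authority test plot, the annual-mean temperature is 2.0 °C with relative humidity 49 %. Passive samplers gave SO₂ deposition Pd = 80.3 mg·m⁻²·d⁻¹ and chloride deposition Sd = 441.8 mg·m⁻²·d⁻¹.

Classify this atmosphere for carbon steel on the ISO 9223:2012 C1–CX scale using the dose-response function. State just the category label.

carbon steel: f(T) = +0.150·(T−10) [T≤10 °C] = -1.2000
  sulphur-dioxide contribution → 13.9 μm/a
  chloride contribution → 24.3 μm/a
  total first-year rate 38.2 μm/a
38.2 μm/a falls in (25, 50] for carbon steel → category C3

C3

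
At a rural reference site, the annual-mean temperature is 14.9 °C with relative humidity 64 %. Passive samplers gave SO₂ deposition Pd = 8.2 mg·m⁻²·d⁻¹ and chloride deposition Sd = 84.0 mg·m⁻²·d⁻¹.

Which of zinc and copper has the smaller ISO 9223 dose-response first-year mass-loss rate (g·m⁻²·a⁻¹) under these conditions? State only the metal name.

zinc: T>10 °C ⇒ hinge -0.071·(14.9−10) = -0.3479
  SO₂ term: 0.0129·8.2^0.44·exp(0.046·64-0.3479) = 0.4367
  Cl⁻ term: 0.0175·84.0^0.57·exp(0.008·64+0.085·14.9) = 1.295
  sum: 0.4367 + 1.295 → r_corr = 1.732 μm/a
  mass loss = 1.732 μm/a × 7.14 g/cm³ = 12.36 g·m⁻²·a⁻¹
copper: temperature factor f = -0.080·(4.9) = -0.3920
  Pd branch = 0.0053·Pd^0.26·e^(0.059·RH+f) = 0.2701 μm/a
  Sd branch = 0.01025·Sd^0.27·e^(0.036·RH+0.049·T) = 0.7046 μm/a
  sum: 0.2701 + 0.7046 → r_corr = 0.9747 μm/a
  mass loss = 0.9747 μm/a × 8.96 g/cm³ = 8.734 g·m⁻²·a⁻¹
Ordering by g·m⁻²·a⁻¹: zinc (12.4) > copper (8.73)

copper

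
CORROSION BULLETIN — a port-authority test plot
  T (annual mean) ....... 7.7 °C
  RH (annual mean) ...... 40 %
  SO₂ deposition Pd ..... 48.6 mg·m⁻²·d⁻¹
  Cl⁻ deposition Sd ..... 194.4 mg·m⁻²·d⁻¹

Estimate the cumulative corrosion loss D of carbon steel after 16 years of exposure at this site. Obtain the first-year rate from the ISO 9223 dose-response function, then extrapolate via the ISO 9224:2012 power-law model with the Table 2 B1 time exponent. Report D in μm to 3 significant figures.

carbon steel: f(T) = +0.150·(T−10) [T≤10 °C] = -0.3450
  SO₂ term: 1.77·48.6^0.52·exp(0.02·40-0.3450) = 21.02
  Cl⁻ term: 0.102·194.4^0.62·exp(0.033·40+0.04·7.7) = 13.63
  r_corr = 21.02 + 13.63 = 34.65 μm/a
ISO 9224: D(t) = r_corr · t^b with b = 0.523 (carbon steel, B1)
  D(16) = 34.65 × 16^0.523 = 34.65 × 4.263 = 147.7 μm

D(16) = 148 μm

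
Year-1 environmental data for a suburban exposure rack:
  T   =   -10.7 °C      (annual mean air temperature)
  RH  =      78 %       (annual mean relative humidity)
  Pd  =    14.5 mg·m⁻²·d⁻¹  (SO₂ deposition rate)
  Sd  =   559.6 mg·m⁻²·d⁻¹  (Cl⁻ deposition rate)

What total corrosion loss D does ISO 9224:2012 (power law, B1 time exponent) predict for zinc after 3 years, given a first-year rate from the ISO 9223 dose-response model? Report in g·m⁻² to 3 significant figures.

zinc: f(T) = +0.038·(T−10) [T≤10 °C] = -0.7866
  Pd branch = 0.0129·Pd^0.44·e^(0.046·RH+f) = 0.689 μm/a
  Sd branch = 0.0175·Sd^0.57·e^(0.008·RH+0.085·T) = 0.4845 μm/a
  sum: 0.689 + 0.4845 → r_corr = 1.174 μm/a
Long-term exponent b (ISO 9224 Table 2, B1) = 0.813
  D(3) = 1.174 × 3^0.813 = 1.174 × 2.443 = 2.867 μm
  Mass loss = 2.867 μm × 7.14 g/cm³ = 20.47 g·m⁻²

D(3) = 20.5 g·m⁻²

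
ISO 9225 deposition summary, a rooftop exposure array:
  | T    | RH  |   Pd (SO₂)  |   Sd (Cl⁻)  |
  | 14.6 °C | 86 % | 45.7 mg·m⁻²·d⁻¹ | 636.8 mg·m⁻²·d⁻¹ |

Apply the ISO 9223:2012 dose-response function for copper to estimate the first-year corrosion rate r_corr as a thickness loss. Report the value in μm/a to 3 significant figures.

r_corr = 4.23 μm/a

copper: temperature factor f = -0.080·(4.6) = -0.3680
  sulphur-dioxide contribution → 1.584 μm/a
  chloride contribution → 2.649 μm/a
  total first-year rate 4.233 μm/a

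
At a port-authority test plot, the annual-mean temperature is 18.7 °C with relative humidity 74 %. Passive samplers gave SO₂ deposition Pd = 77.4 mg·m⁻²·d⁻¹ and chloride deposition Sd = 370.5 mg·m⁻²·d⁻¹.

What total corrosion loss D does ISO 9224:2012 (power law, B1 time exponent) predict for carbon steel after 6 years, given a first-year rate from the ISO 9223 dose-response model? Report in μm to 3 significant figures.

D(6) = 367 μm

carbon steel: T>10 °C ⇒ hinge -0.054·(18.7−10) = -0.4698
  Pd branch = 1.77·Pd^0.52·e^(0.02·RH+f) = 46.65 μm/a
  Cl⁻ term: 0.102·370.5^0.62·exp(0.033·74+0.04·18.7) = 96.97
  r_corr = 46.65 + 96.97 = 143.6 μm/a
Power-law: D(6) = r_corr · 6^0.523
  D(6) = 143.6 × 6^0.523 = 143.6 × 2.553 = 366.6 μm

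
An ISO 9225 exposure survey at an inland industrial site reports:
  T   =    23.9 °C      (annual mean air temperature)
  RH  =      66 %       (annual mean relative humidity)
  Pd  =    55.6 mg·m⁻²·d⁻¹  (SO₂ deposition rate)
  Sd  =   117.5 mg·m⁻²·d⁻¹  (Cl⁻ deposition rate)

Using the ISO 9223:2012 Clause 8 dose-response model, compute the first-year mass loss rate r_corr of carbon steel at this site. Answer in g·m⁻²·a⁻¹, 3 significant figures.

r_corr = 552 g·m⁻²·a⁻¹

carbon steel: T>10 °C ⇒ hinge -0.054·(23.9−10) = -0.7506
  sulphur-dioxide contribution → 25.28 μm/a
  chloride contribution → 44.99 μm/a
  ⇒ r_corr(carbon steel) = 70.26 μm/a
Convert to mass loss: 70.26 μm/a × 7.85 g/cm³ = 551.6 g·m⁻²·a⁻¹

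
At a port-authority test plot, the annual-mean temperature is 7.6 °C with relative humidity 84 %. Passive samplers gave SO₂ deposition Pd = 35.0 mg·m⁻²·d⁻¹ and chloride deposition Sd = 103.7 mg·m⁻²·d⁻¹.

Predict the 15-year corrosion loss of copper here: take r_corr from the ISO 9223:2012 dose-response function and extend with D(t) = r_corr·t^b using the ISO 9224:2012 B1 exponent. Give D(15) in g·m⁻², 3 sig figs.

D(15) = 135 g·m⁻²

copper: T≤10 °C ⇒ hinge +0.126·(7.6−10) = -0.3024
  sulphur-dioxide contribution → 1.402 μm/a
  chloride contribution → 1.072 μm/a
  ⇒ r_corr(copper) = 2.474 μm/a
Power-law: D(15) = r_corr · 15^0.667
  D(15) = 2.474 × 15^0.667 = 2.474 × 6.088 = 15.06 μm
  Mass loss = 15.06 μm × 8.96 g/cm³ = 134.9 g·m⁻²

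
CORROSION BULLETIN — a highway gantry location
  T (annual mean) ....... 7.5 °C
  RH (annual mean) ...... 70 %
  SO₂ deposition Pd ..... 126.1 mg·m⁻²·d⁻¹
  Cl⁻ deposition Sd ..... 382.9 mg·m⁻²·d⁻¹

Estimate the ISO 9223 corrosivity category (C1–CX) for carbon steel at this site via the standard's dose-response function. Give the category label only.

carbon steel: temperature factor f = +0.150·(-2.5) = -0.3750
  Pd branch = 1.77·Pd^0.52·e^(0.02·RH+f) = 61.02 μm/a
  Sd branch = 0.102·Sd^0.62·e^(0.033·RH+0.04·T) = 55.41 μm/a
  r_corr = 61.02 + 55.41 = 116.4 μm/a
Category bounds: 80…200 μm/a bracket r_corr ⇒ C5

C5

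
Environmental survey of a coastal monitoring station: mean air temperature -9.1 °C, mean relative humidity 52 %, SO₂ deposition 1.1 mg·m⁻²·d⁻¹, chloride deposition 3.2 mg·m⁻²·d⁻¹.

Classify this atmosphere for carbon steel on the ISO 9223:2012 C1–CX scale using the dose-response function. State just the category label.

carbon steel: T≤10 °C ⇒ hinge +0.150·(-9.1−10) = -2.8650
  SO₂ term: 1.77·1.1^0.52·exp(0.02·52-2.8650) = 0.2999
  Sd branch = 0.102·Sd^0.62·e^(0.033·RH+0.04·T) = 0.8109 μm/a
  r_corr = 0.2999 + 0.8109 = 1.111 μm/a
1.11 μm/a falls in (0, 1.3] for carbon steel → category C1

C1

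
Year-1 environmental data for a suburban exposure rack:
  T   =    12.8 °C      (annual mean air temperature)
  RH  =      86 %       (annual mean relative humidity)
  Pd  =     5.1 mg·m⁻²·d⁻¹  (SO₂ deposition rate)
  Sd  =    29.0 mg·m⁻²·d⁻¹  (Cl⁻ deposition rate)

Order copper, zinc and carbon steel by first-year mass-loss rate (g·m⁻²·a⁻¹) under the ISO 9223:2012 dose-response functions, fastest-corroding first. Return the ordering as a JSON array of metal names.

copper: T>10 °C ⇒ hinge -0.080·(12.8−10) = -0.2240
  SO₂ term: 0.0053·5.1^0.26·exp(0.059·86-0.2240) = 1.034
  Cl⁻ term: 0.01025·29.0^0.27·exp(0.036·86+0.049·12.8) = 1.053
  sum: 1.034 + 1.053 → r_corr = 2.087 μm/a
  mass loss = 2.087 μm/a × 8.96 g/cm³ = 18.7 g·m⁻²·a⁻¹
zinc: T>10 °C ⇒ hinge -0.071·(12.8−10) = -0.1988
  Pd branch = 0.0129·Pd^0.44·e^(0.046·RH+f) = 1.131 μm/a
  Cl⁻ term: 0.0175·29.0^0.57·exp(0.008·86+0.085·12.8) = 0.7046
  sum: 1.131 + 0.7046 → r_corr = 1.836 μm/a
  mass loss = 1.836 μm/a × 7.14 g/cm³ = 13.11 g·m⁻²·a⁻¹
carbon steel: temperature factor f = -0.054·(2.8) = -0.1512
  SO₂ term: 1.77·5.1^0.52·exp(0.02·86-0.1512) = 19.83
  Sd branch = 0.102·Sd^0.62·e^(0.033·RH+0.04·T) = 23.45 μm/a
  sum: 19.83 + 23.45 → r_corr = 43.28 μm/a
  mass loss = 43.28 μm/a × 7.85 g/cm³ = 339.7 g·m⁻²·a⁻¹
Ordering by g·m⁻²·a⁻¹: carbon steel (340) > copper (18.7) > zinc (13.1)

["carbon steel", "copper", "zinc"]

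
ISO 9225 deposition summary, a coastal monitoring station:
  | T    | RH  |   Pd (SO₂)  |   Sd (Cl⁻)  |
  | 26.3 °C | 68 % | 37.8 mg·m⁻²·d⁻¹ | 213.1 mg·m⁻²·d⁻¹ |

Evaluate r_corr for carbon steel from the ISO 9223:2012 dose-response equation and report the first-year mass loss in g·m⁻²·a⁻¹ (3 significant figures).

r_corr = 749 g·m⁻²·a⁻¹

carbon steel: T>10 °C ⇒ hinge -0.054·(26.3−10) = -0.8802
  sulphur-dioxide contribution → 18.91 μm/a
  chloride contribution → 76.52 μm/a
  ⇒ r_corr(carbon steel) = 95.42 μm/a
Convert to mass loss: 95.42 μm/a × 7.85 g/cm³ = 749.1 g·m⁻²·a⁻¹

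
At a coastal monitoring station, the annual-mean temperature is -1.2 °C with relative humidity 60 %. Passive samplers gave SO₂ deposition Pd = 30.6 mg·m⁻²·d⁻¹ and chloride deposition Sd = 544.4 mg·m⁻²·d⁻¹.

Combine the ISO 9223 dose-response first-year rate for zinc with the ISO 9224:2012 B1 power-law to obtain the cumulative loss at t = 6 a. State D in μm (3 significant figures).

zinc: temperature factor f = +0.038·(-11.2) = -0.4256
  Pd branch = 0.0129·Pd^0.44·e^(0.046·RH+f) = 0.6 μm/a
  Sd branch = 0.0175·Sd^0.57·e^(0.008·RH+0.085·T) = 0.9261 μm/a
  r_corr = 0.6 + 0.9261 = 1.526 μm/a
Long-term exponent b (ISO 9224 Table 2, B1) = 0.813
  D(6) = 1.526 × 6^0.813 = 1.526 × 4.292 = 6.55 μm

D(6) = 6.55 μm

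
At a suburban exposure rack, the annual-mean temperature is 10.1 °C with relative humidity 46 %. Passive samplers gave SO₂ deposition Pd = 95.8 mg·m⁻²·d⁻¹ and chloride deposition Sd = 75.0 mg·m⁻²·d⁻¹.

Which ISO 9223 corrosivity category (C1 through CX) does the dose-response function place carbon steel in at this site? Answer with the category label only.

carbon steel: T>10 °C ⇒ hinge -0.054·(10.1−10) = -0.0054
  SO₂ term: 1.77·95.8^0.52·exp(0.02·46-0.0054) = 47.37
  Sd branch = 0.102·Sd^0.62·e^(0.033·RH+0.04·T) = 10.14 μm/a
  r_corr = 47.37 + 10.14 = 57.5 μm/a
ISO 9223 Table 2 (carbon steel): 50 < 57.5 ≤ 80 μm/a ⇒ C4

C4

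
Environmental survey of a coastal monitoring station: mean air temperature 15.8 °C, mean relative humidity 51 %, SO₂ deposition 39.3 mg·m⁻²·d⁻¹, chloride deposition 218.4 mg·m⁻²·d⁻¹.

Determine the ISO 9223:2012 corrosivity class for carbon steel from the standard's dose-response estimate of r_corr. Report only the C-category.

carbon steel: temperature factor f = -0.054·(5.8) = -0.3132
  Pd branch = 1.77·Pd^0.52·e^(0.02·RH+f) = 24.21 μm/a
  Cl⁻ term: 0.102·218.4^0.62·exp(0.033·51+0.04·15.8) = 29.13
  r_corr = 24.21 + 29.13 = 53.34 μm/a
Category bounds: 50…80 μm/a bracket r_corr ⇒ C4

C4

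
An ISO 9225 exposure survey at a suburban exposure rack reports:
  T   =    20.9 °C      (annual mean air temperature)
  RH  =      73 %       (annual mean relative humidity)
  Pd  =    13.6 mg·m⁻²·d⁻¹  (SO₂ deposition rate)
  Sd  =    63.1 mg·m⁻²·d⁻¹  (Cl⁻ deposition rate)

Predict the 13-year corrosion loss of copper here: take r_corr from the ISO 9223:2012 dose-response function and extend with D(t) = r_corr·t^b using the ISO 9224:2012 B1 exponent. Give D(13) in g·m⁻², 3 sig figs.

D(13) = 76.1 g·m⁻²

copper: temperature factor f = -0.080·(10.9) = -0.8720
  SO₂ term: 0.0053·13.6^0.26·exp(0.059·73-0.8720) = 0.3242
  Cl⁻ term: 0.01025·63.1^0.27·exp(0.036·73+0.049·20.9) = 1.21
  sum: 0.3242 + 1.21 → r_corr = 1.534 μm/a
ISO 9224: D(t) = r_corr · t^b with b = 0.667 (copper, B1)
  D(13) = 1.534 × 13^0.667 = 1.534 × 5.534 = 8.49 μm
  Mass loss = 8.49 μm × 8.96 g/cm³ = 76.07 g·m⁻²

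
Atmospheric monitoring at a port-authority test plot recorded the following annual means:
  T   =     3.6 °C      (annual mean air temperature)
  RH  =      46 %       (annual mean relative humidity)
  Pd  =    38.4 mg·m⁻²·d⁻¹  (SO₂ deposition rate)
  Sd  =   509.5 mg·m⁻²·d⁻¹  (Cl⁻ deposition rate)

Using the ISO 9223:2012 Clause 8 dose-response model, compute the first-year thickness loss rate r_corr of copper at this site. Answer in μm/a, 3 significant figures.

r_corr = 0.437 μm/a

copper: temperature factor f = +0.126·(-6.4) = -0.8064
  Pd branch = 0.0053·Pd^0.26·e^(0.059·RH+f) = 0.09219 μm/a
  Cl⁻ term: 0.01025·509.5^0.27·exp(0.036·46+0.049·3.6) = 0.3447
  r_corr = 0.09219 + 0.3447 = 0.4369 μm/a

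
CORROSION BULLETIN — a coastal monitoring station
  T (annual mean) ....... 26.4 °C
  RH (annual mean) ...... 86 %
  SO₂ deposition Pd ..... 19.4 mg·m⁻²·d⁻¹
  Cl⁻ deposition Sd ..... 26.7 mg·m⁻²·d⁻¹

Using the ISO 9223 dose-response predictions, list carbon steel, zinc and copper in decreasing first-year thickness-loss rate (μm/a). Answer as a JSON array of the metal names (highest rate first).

["carbon steel", "zinc", "copper"]

carbon steel: T>10 °C ⇒ hinge -0.054·(26.4−10) = -0.8856
  Pd branch = 1.77·Pd^0.52·e^(0.02·RH+f) = 19.05 μm/a
  Cl⁻ term: 0.102·26.7^0.62·exp(0.033·86+0.04·26.4) = 38.39
  r_corr = 19.05 + 38.39 = 57.44 μm/a
zinc: temperature factor f = -0.071·(16.4) = -1.1644
  Pd branch = 0.0129·Pd^0.44·e^(0.046·RH+f) = 0.7755 μm/a
  Cl⁻ term: 0.0175·26.7^0.57·exp(0.008·86+0.085·26.4) = 2.136
  r_corr = 0.7755 + 2.136 = 2.911 μm/a
copper: T>10 °C ⇒ hinge -0.080·(26.4−10) = -1.3120
  SO₂ term: 0.0053·19.4^0.26·exp(0.059·86-1.3120) = 0.4931
  Sd branch = 0.01025·Sd^0.27·e^(0.036·RH+0.049·T) = 2.006 μm/a
  sum: 0.4931 + 2.006 → r_corr = 2.499 μm/a
Ordering by μm/a: carbon steel (57.4) > zinc (2.91) > copper (2.5)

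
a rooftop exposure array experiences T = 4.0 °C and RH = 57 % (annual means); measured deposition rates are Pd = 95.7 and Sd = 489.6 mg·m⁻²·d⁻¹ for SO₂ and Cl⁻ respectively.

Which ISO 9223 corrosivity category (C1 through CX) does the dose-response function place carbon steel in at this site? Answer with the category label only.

carbon steel: temperature factor f = +0.150·(-6.0) = -0.9000
  sulphur-dioxide contribution → 24.11 μm/a
  chloride contribution → 36.53 μm/a
  total first-year rate 60.65 μm/a
Category bounds: 50…80 μm/a bracket r_corr ⇒ C4

C4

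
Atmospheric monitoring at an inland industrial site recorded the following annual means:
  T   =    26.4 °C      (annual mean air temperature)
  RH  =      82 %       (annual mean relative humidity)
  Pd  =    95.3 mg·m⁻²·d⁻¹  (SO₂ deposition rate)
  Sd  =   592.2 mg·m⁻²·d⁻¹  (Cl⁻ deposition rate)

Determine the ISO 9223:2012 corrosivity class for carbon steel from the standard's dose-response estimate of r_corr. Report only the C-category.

carbon steel: T>10 °C ⇒ hinge -0.054·(26.4−10) = -0.8856
  SO₂ term: 1.77·95.3^0.52·exp(0.02·82-0.8856) = 40.25
  Sd branch = 0.102·Sd^0.62·e^(0.033·RH+0.04·T) = 229.8 μm/a
  r_corr = 40.25 + 229.8 = 270 μm/a
ISO 9223 Table 2 (carbon steel): 200 < 270 ≤ 700 μm/a ⇒ CX

CX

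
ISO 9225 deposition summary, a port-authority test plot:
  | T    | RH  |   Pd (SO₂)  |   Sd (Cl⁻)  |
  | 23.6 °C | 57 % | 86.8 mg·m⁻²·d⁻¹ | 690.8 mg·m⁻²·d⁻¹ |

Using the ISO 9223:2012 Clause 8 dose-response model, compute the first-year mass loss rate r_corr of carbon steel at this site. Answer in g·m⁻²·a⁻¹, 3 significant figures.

r_corr = 990 g·m⁻²·a⁻¹

carbon steel: T>10 °C ⇒ hinge -0.054·(23.6−10) = -0.7344
  SO₂ term: 1.77·86.8^0.52·exp(0.02·57-0.7344) = 27.05
  Cl⁻ term: 0.102·690.8^0.62·exp(0.033·57+0.04·23.6) = 99.06
  r_corr = 27.05 + 99.06 = 126.1 μm/a
Convert to mass loss: 126.1 μm/a × 7.85 g/cm³ = 989.9 g·m⁻²·a⁻¹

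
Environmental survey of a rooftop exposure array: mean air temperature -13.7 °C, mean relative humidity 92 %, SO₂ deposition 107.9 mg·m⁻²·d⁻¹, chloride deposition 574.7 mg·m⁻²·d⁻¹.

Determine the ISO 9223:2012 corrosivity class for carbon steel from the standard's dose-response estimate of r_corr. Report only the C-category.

carbon steel: T≤10 °C ⇒ hinge +0.150·(-13.7−10) = -3.5550
  sulphur-dioxide contribution → 3.634 μm/a
  chloride contribution → 63.09 μm/a
  total first-year rate 66.73 μm/a
ISO 9223 Table 2 (carbon steel): 50 < 66.7 ≤ 80 μm/a ⇒ C4

C4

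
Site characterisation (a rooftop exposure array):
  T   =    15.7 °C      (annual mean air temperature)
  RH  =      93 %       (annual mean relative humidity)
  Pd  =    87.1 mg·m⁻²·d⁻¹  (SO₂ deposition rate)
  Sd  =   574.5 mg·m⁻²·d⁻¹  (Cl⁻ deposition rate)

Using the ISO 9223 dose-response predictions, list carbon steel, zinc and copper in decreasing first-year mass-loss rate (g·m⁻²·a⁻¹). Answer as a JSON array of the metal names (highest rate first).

carbon steel: temperature factor f = -0.054·(5.7) = -0.3078
  Pd branch = 1.77·Pd^0.52·e^(0.02·RH+f) = 85.29 μm/a
  Sd branch = 0.102·Sd^0.62·e^(0.033·RH+0.04·T) = 211.3 μm/a
  r_corr = 85.29 + 211.3 = 296.6 μm/a
  mass loss = 296.6 μm/a × 7.85 g/cm³ = 2328 g·m⁻²·a⁻¹
zinc: T>10 °C ⇒ hinge -0.071·(15.7−10) = -0.4047
  Pd branch = 0.0129·Pd^0.44·e^(0.046·RH+f) = 4.429 μm/a
  Cl⁻ term: 0.0175·574.5^0.57·exp(0.008·93+0.085·15.7) = 5.23
  r_corr = 4.429 + 5.23 = 9.66 μm/a
  mass loss = 9.66 μm/a × 7.14 g/cm³ = 68.97 g·m⁻²·a⁻¹
copper: f(T) = -0.080·(T−10) [T>10 °C] = -0.4560
  SO₂ term: 0.0053·87.1^0.26·exp(0.059·93-0.4560) = 2.592
  Cl⁻ term: 0.01025·574.5^0.27·exp(0.036·93+0.049·15.7) = 3.498
  sum: 2.592 + 3.498 → r_corr = 6.09 μm/a
  mass loss = 6.09 μm/a × 8.96 g/cm³ = 54.57 g·m⁻²·a⁻¹
Ordering by g·m⁻²·a⁻¹: carbon steel (2330) > zinc (69) > copper (54.6)

["carbon steel", "zinc", "copper"]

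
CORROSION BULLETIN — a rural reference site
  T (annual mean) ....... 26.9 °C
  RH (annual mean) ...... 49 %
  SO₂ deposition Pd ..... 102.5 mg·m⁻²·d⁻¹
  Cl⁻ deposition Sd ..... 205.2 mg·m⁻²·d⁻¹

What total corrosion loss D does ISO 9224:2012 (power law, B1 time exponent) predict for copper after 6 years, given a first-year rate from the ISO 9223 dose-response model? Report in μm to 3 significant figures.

copper: f(T) = -0.080·(T−10) [T>10 °C] = -1.3520
  Pd branch = 0.0053·Pd^0.26·e^(0.059·RH+f) = 0.08231 μm/a
  Cl⁻ term: 0.01025·205.2^0.27·exp(0.036·49+0.049·26.9) = 0.9409
  r_corr = 0.08231 + 0.9409 = 1.023 μm/a
Power-law: D(6) = r_corr · 6^0.667
  D(6) = 1.023 × 6^0.667 = 1.023 × 3.304 = 3.381 μm

D(6) = 3.38 μm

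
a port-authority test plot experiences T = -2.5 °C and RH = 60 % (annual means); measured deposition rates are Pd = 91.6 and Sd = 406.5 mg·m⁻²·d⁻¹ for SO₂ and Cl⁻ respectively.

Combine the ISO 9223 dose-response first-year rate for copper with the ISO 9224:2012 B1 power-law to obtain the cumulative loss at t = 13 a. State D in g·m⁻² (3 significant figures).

copper: f(T) = +0.126·(T−10) [T≤10 °C] = -1.5750
  Pd branch = 0.0053·Pd^0.26·e^(0.059·RH+f) = 0.1224 μm/a
  Sd branch = 0.01025·Sd^0.27·e^(0.036·RH+0.049·T) = 0.3981 μm/a
  sum: 0.1224 + 0.3981 → r_corr = 0.5205 μm/a
Long-term exponent b (ISO 9224 Table 2, B1) = 0.667
  D(13) = 0.5205 × 13^0.667 = 0.5205 × 5.534 = 2.88 μm
  Mass loss = 2.88 μm × 8.96 g/cm³ = 25.81 g·m⁻²

D(13) = 25.8 g·m⁻²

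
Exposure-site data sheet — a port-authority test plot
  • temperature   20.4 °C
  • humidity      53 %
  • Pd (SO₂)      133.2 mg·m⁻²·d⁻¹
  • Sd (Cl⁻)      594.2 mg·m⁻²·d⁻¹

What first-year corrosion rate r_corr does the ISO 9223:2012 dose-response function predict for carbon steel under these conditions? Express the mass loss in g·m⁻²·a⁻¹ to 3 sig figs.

r_corr = 837 g·m⁻²·a⁻¹

carbon steel: temperature factor f = -0.054·(10.4) = -0.5616
  sulphur-dioxide contribution → 37.08 μm/a
  chloride contribution → 69.57 μm/a
  total first-year rate 106.6 μm/a
Convert to mass loss: 106.6 μm/a × 7.85 g/cm³ = 837.2 g·m⁻²·a⁻¹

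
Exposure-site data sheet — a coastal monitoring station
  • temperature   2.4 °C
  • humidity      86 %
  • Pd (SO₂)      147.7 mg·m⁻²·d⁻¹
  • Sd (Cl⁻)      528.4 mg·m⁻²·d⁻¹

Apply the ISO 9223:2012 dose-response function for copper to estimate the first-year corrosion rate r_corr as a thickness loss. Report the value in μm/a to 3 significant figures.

copper: f(T) = +0.126·(T−10) [T≤10 °C] = -0.9576
  sulphur-dioxide contribution → 1.191 μm/a
  chloride contribution → 1.385 μm/a
  total first-year rate 2.577 μm/a

r_corr = 2.58 μm/a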